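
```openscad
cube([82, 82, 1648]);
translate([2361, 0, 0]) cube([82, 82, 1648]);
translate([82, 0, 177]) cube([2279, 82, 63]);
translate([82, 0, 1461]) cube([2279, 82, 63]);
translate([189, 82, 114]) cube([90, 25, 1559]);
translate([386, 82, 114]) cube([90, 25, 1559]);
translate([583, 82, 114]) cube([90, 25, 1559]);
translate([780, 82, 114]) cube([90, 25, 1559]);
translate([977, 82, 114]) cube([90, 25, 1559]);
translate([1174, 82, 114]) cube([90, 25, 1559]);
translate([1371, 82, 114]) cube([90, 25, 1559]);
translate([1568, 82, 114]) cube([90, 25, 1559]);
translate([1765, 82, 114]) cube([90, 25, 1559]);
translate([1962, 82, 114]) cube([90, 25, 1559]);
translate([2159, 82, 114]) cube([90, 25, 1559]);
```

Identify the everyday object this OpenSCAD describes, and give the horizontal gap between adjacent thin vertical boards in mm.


A fence section. The picket gap is 107 mm.

Two posts, two rails, 11 pickets — a fence section. Span 2279 mm holds 11 pickets of 90 mm with 12 equal gaps: ⌊(2279 − 11·90) / 12⌋ = 107 mm.


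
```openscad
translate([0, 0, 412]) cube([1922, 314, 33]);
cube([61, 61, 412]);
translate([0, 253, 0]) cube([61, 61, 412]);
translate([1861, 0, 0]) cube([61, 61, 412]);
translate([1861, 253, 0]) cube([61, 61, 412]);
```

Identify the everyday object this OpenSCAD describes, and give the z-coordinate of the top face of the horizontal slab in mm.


A bench. The seat-top height is 445 mm.

A long slab on four corner posts — a bench. The slab sits at z = 412 with thickness 33, so the top is 412 + 33 = 445 mm.


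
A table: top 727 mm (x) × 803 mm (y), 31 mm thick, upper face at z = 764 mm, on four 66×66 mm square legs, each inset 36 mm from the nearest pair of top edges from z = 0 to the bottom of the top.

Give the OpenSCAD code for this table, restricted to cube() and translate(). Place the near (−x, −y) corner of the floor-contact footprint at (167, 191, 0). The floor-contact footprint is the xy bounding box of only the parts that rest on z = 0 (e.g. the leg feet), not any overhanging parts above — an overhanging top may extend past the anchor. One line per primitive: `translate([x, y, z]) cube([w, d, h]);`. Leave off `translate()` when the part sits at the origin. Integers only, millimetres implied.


translate([131, 155, 733]) cube([727, 803, 31]);
translate([167, 191, 0]) cube([66, 66, 733]);
translate([756, 191, 0]) cube([66, 66, 733]);
translate([167, 856, 0]) cube([66, 66, 733]);
translate([756, 856, 0]) cube([66, 66, 733]);


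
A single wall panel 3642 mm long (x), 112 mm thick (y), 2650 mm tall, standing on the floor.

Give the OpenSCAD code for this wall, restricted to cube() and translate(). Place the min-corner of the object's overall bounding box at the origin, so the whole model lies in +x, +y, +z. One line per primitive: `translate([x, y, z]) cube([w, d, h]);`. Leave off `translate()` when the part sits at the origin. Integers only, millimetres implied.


cube([3642, 112, 2650]);


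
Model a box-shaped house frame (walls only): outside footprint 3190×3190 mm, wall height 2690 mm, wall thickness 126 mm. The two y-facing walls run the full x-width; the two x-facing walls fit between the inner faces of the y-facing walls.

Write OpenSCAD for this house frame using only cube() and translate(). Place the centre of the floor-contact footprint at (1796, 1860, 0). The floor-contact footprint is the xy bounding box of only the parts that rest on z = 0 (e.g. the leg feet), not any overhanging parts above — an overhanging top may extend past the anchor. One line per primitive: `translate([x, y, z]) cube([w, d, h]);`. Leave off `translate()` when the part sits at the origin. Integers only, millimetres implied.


translate([201, 265, 0]) cube([3190, 126, 2690]);
translate([201, 3329, 0]) cube([3190, 126, 2690]);
translate([201, 391, 0]) cube([126, 2938, 2690]);
translate([3265, 391, 0]) cube([126, 2938, 2690]);


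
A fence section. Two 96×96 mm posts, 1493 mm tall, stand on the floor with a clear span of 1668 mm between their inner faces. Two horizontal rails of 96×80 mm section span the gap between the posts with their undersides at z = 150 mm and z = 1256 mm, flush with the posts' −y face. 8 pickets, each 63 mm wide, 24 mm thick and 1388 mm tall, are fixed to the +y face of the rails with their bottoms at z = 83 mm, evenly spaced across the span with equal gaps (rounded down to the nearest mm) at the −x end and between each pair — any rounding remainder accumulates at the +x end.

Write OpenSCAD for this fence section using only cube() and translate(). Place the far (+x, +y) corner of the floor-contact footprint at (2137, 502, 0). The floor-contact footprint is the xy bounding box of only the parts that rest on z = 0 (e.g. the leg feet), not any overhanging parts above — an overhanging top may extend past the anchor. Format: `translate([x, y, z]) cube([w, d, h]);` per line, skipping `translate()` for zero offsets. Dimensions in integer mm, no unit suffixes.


translate([277, 406, 0]) cube([96, 96, 1493]);
translate([2041, 406, 0]) cube([96, 96, 1493]);
translate([373, 406, 150]) cube([1668, 96, 80]);
translate([373, 406, 1256]) cube([1668, 96, 80]);
translate([502, 502, 83]) cube([63, 24, 1388]);
translate([694, 502, 83]) cube([63, 24, 1388]);
translate([886, 502, 83]) cube([63, 24, 1388]);
translate([1078, 502, 83]) cube([63, 24, 1388]);
translate([1270, 502, 83]) cube([63, 24, 1388]);
translate([1462, 502, 83]) cube([63, 24, 1388]);
translate([1654, 502, 83]) cube([63, 24, 1388]);
translate([1846, 502, 83]) cube([63, 24, 1388]);


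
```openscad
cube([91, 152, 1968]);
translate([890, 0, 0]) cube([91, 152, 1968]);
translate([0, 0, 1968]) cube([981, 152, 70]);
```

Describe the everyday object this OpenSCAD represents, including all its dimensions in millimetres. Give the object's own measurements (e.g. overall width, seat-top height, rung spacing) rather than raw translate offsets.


A door frame. The clear opening is 799 mm wide and 1968 mm high. Two 91 mm wide jambs, 152 mm deep, stand either side of the opening from the floor to the top of the opening. A 70 mm thick head sits across the top of both jambs, spanning the full outside width of the frame.


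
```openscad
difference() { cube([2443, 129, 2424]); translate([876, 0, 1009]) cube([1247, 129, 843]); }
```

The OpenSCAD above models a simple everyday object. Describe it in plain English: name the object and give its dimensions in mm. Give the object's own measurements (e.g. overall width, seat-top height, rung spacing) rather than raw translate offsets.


A wall 2443 mm long (x), 129 mm thick (y), 2424 mm tall, with a rectangular window opening cut through it. The opening is 1247 mm wide and 843 mm tall; its sill is at z = 1009 mm and its near (−x) edge is 876 mm from the wall's −x end. The opening passes through the full wall thickness.


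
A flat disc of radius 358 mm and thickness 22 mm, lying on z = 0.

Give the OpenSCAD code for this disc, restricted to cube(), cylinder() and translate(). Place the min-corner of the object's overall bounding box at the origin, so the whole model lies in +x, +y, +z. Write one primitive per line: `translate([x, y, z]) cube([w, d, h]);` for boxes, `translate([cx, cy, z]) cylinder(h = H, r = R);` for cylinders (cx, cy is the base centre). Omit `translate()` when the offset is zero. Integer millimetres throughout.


translate([358, 358, 0]) cylinder(h = 22, r = 358);


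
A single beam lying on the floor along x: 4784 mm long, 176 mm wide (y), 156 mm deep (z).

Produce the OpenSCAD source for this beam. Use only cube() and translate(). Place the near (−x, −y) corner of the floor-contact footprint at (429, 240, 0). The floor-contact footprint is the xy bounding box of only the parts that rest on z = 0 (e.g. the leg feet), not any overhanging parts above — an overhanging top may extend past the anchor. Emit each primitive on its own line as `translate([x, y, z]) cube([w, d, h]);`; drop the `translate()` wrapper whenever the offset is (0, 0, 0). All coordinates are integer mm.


translate([429, 240, 0]) cube([4784, 176, 156]);


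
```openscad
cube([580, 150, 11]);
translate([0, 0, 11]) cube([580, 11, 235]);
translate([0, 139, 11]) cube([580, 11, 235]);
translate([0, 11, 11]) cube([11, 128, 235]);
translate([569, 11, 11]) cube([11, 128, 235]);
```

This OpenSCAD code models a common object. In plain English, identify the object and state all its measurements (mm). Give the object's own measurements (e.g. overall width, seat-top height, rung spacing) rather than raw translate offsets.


An open-topped rectangular box: outside dimensions 580×150×246 mm, with a uniform wall and base thickness of 11 mm. The base is a full 580×150 slab on the floor; four walls sit on top of the base. The front and back walls (the −y and +y sides) span the full width; the two side walls fit between them.


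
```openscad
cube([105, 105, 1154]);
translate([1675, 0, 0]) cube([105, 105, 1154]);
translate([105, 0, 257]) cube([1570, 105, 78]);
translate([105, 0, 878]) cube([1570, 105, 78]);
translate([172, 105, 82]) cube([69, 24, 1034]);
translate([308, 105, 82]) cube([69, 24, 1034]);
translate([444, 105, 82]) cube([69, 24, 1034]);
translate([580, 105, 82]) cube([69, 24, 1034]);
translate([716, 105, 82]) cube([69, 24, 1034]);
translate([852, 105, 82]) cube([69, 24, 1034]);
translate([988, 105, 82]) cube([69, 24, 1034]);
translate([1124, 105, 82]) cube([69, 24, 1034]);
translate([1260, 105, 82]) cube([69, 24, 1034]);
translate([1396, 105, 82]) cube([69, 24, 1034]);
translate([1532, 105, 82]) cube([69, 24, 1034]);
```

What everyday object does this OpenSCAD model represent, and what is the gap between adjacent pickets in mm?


A fence section. The picket gap is 67 mm.

Two posts, two rails, 11 pickets — a fence section. Span 1570 mm holds 11 pickets of 69 mm with 12 equal gaps: ⌊(1570 − 11·69) / 12⌋ = 67 mm.


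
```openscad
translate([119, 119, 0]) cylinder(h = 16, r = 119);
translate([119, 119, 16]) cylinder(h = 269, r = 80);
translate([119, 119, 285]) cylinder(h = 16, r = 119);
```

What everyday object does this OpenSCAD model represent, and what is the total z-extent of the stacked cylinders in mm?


A spool. The overall height is 301 mm.

Three coaxial cylinders, large–small–large — a spool. Two 16 mm flanges and a 269 mm core give 16 + 269 + 16 = 301 mm.


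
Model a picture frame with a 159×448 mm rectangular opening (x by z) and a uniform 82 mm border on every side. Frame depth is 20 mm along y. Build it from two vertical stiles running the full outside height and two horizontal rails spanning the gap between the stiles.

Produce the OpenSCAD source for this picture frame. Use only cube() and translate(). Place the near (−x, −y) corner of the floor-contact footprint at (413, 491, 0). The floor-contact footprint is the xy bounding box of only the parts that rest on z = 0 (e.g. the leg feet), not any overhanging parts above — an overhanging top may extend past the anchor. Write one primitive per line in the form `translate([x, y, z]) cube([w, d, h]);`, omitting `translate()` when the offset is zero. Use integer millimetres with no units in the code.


translate([413, 491, 0]) cube([82, 20, 612]);
translate([654, 491, 0]) cube([82, 20, 612]);
translate([495, 491, 0]) cube([159, 20, 82]);
translate([495, 491, 530]) cube([159, 20, 82]);


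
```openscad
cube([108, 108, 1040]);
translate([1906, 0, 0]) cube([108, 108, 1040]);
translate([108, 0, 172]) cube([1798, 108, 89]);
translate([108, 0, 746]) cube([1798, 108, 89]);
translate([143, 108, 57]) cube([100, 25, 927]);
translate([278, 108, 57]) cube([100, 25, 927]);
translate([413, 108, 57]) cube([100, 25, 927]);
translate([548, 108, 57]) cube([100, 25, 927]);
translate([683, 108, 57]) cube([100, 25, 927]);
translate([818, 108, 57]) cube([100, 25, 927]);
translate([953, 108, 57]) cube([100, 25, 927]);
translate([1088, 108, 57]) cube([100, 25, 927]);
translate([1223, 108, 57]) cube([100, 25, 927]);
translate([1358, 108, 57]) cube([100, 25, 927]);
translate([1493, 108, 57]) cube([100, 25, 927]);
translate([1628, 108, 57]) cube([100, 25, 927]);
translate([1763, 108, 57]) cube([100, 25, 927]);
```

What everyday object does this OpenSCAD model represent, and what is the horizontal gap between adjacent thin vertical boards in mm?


A fence section. The picket gap is 35 mm.

Two posts, two rails, 13 pickets — a fence section. Span 1798 mm holds 13 pickets of 100 mm with 14 equal gaps: ⌊(1798 − 13·100) / 14⌋ = 35 mm.


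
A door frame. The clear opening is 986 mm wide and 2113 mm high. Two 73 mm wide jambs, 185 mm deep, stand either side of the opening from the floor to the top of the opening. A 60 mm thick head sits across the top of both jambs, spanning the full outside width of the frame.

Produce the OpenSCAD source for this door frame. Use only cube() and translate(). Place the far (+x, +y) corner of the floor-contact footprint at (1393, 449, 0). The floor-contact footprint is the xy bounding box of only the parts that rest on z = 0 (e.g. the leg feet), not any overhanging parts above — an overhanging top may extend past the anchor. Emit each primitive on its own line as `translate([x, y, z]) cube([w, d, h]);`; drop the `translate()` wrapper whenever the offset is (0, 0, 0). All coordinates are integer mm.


translate([261, 264, 0]) cube([73, 185, 2113]);
translate([1320, 264, 0]) cube([73, 185, 2113]);
translate([261, 264, 2113]) cube([1132, 185, 60]);


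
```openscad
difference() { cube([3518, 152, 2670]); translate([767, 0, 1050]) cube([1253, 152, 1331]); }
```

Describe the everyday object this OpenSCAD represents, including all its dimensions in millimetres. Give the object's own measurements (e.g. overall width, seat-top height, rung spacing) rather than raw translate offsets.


A wall 3518 mm long (x), 152 mm thick (y), 2670 mm tall, with a rectangular window opening cut through it. The opening is 1253 mm wide and 1331 mm tall; its sill is at z = 1050 mm and its near (−x) edge is 767 mm from the wall's −x end. The opening passes through the full wall thickness.


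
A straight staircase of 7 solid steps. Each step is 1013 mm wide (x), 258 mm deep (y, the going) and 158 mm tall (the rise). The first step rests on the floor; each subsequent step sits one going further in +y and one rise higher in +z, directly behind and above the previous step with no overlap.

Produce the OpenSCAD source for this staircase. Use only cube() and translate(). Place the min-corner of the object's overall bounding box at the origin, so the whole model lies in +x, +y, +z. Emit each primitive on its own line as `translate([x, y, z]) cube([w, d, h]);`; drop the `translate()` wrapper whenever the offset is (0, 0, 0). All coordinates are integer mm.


cube([1013, 258, 158]);
translate([0, 258, 158]) cube([1013, 258, 158]);
translate([0, 516, 316]) cube([1013, 258, 158]);
translate([0, 774, 474]) cube([1013, 258, 158]);
translate([0, 1032, 632]) cube([1013, 258, 158]);
translate([0, 1290, 790]) cube([1013, 258, 158]);
translate([0, 1548, 948]) cube([1013, 258, 158]);


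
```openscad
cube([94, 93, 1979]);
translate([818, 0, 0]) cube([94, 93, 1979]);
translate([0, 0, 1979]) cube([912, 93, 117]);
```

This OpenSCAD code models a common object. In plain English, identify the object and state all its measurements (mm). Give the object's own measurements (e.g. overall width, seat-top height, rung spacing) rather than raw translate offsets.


A door frame. The clear opening is 724 mm wide and 1979 mm high. Two 94 mm wide jambs, 93 mm deep, stand either side of the opening from the floor to the top of the opening. A 117 mm thick head sits across the top of both jambs, spanning the full outside width of the frame.


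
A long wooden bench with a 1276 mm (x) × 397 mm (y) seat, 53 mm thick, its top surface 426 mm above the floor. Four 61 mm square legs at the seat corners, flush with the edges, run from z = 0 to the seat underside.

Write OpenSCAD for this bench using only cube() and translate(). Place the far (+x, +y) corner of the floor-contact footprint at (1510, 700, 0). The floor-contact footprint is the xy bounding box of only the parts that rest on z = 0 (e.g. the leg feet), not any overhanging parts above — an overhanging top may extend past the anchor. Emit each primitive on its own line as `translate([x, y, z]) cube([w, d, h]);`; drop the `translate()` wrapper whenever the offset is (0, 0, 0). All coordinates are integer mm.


translate([234, 303, 373]) cube([1276, 397, 53]);
translate([234, 303, 0]) cube([61, 61, 373]);
translate([234, 639, 0]) cube([61, 61, 373]);
translate([1449, 303, 0]) cube([61, 61, 373]);
translate([1449, 639, 0]) cube([61, 61, 373]);


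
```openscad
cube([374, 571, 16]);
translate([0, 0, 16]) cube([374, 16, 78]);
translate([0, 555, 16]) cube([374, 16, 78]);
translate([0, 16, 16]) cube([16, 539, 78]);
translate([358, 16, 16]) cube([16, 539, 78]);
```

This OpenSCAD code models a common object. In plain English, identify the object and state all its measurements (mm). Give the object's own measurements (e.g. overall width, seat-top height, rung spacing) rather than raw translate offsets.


An open-topped rectangular box: outside dimensions 374×571×94 mm, with a uniform wall and base thickness of 16 mm. The base is a full 374×571 slab on the floor; four walls sit on top of the base. The front and back walls (the −y and +y sides) span the full width; the two side walls fit between them.


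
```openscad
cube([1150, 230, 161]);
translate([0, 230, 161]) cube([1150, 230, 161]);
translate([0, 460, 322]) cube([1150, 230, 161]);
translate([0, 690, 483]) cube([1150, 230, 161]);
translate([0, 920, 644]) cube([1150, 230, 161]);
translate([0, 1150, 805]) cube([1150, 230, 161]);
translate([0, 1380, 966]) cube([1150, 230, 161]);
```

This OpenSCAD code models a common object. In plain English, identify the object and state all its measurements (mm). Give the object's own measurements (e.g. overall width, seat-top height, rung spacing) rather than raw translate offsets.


A straight staircase of 7 solid steps. Each step is 1150 mm wide (x), 230 mm deep (y, the going) and 161 mm tall (the rise). The first step rests on the floor; each subsequent step sits one going further in +y and one rise higher in +z, directly behind and above the previous step with no overlap.


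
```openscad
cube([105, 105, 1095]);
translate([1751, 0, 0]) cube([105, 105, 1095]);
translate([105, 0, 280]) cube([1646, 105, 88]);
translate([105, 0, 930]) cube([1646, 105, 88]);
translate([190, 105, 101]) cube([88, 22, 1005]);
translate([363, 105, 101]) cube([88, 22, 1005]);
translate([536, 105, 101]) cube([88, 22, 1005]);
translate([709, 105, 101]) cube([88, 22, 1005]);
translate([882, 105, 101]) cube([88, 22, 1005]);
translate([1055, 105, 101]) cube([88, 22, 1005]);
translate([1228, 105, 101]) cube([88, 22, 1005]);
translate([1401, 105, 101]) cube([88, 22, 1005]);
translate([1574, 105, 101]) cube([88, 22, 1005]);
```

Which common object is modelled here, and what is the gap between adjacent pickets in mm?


A fence section. The picket gap is 85 mm.

Two posts, two rails, 9 pickets — a fence section. Span 1646 mm holds 9 pickets of 88 mm with 10 equal gaps: ⌊(1646 − 9·88) / 10⌋ = 85 mm.


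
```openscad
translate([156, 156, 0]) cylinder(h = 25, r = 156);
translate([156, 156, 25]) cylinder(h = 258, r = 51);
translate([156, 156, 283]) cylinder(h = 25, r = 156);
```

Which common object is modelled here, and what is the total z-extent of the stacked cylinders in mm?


A spool. The overall height is 308 mm.

Three coaxial cylinders, large–small–large — a spool. Two 25 mm flanges and a 258 mm core give 25 + 258 + 25 = 308 mm.


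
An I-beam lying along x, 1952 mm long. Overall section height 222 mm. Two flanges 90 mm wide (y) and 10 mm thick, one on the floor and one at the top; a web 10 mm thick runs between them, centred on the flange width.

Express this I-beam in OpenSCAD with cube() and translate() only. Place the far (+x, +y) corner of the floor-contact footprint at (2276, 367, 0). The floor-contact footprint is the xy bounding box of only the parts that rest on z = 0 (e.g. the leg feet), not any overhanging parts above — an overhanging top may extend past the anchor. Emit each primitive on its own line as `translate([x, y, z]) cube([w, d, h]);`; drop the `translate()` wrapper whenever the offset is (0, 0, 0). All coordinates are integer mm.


translate([324, 277, 0]) cube([1952, 90, 10]);
translate([324, 317, 10]) cube([1952, 10, 202]);
translate([324, 277, 212]) cube([1952, 90, 10]);


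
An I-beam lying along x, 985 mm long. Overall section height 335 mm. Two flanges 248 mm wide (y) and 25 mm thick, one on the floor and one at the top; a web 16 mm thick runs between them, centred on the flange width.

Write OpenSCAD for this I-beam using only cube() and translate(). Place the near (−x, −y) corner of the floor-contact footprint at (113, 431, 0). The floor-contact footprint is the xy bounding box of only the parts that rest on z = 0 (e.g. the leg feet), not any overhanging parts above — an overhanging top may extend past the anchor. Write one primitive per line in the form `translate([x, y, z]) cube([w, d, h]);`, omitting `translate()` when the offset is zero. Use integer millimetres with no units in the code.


translate([113, 431, 0]) cube([985, 248, 25]);
translate([113, 547, 25]) cube([985, 16, 285]);
translate([113, 431, 310]) cube([985, 248, 25]);


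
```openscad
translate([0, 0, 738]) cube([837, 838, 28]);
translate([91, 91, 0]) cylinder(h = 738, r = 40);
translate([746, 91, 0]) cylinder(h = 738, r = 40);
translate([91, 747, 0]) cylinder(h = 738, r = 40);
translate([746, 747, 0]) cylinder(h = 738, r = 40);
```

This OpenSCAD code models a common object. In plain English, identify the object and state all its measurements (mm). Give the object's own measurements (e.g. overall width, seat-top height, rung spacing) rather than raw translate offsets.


A table: top 837 mm (x) × 838 mm (y), 28 mm thick, upper face at z = 766 mm, on four round legs of 80 mm diameter, each leg's bounding box inset 51 mm from the nearest pair of top edges from z = 0 to the bottom of the top.


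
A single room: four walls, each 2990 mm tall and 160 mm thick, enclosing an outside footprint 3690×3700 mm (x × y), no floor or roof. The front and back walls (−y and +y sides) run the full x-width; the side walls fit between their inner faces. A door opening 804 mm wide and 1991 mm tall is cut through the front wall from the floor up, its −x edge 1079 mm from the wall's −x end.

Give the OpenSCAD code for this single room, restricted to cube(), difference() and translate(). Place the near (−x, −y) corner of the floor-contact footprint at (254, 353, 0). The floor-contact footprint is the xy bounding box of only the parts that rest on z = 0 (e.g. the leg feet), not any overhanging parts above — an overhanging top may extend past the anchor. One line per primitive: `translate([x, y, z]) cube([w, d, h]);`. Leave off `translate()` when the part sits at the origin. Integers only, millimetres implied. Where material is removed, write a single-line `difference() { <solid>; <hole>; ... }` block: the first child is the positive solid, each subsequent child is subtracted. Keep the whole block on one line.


difference() { translate([254, 353, 0]) cube([3690, 160, 2990]); translate([1333, 353, 0]) cube([804, 160, 1991]); }
translate([254, 3893, 0]) cube([3690, 160, 2990]);
translate([254, 513, 0]) cube([160, 3380, 2990]);
translate([3784, 513, 0]) cube([160, 3380, 2990]);


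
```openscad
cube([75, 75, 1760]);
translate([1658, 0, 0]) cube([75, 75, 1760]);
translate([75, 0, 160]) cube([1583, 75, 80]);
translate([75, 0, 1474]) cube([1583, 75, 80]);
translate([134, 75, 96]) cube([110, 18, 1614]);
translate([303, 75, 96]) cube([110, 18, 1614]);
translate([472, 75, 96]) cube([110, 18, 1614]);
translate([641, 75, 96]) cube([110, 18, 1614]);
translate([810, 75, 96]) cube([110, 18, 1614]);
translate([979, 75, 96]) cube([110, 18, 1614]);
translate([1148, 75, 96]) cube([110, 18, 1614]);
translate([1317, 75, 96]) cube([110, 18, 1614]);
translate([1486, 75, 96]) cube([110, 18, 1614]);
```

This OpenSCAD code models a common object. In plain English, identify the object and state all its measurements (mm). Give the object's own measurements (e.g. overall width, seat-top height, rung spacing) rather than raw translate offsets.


A fence section. Two 75×75 mm posts, 1760 mm tall, stand on the floor with a clear span of 1583 mm between their inner faces. Two horizontal rails of 75×80 mm section span the gap between the posts with their undersides at z = 160 mm and z = 1474 mm, flush with the posts' −y face. 9 pickets, each 110 mm wide, 18 mm thick and 1614 mm tall, are fixed to the +y face of the rails with their bottoms at z = 96 mm, spaced across the span with a 59 mm gap after the −x post and between neighbouring pickets, with 62 mm left before the +x post.


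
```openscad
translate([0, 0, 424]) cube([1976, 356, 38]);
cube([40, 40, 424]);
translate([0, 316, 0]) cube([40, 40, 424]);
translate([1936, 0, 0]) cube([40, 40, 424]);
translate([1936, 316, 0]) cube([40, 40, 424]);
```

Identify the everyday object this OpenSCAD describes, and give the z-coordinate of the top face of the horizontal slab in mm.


A bench. The seat-top height is 462 mm.

A long slab on four corner posts — a bench. The slab sits at z = 424 with thickness 38, so the top is 424 + 38 = 462 mm.


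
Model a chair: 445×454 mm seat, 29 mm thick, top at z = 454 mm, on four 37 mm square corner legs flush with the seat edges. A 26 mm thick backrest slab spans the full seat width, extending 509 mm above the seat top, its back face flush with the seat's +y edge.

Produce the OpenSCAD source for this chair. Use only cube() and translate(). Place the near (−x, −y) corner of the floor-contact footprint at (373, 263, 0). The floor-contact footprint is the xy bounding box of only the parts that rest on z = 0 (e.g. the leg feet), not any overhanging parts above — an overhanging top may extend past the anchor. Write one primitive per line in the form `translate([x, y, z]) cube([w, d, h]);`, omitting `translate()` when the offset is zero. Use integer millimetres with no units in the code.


translate([373, 263, 425]) cube([445, 454, 29]);
translate([373, 263, 0]) cube([37, 37, 425]);
translate([781, 263, 0]) cube([37, 37, 425]);
translate([373, 680, 0]) cube([37, 37, 425]);
translate([781, 680, 0]) cube([37, 37, 425]);
translate([373, 691, 454]) cube([445, 26, 509]);


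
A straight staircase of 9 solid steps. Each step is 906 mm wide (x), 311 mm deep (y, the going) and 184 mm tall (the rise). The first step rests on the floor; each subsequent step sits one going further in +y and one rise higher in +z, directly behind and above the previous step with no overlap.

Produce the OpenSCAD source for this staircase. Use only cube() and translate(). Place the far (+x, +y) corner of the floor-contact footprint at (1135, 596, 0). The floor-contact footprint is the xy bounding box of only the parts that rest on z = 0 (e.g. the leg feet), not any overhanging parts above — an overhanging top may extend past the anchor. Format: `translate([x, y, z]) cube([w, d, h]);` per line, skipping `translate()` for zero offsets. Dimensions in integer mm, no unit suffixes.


translate([229, 285, 0]) cube([906, 311, 184]);
translate([229, 596, 184]) cube([906, 311, 184]);
translate([229, 907, 368]) cube([906, 311, 184]);
translate([229, 1218, 552]) cube([906, 311, 184]);
translate([229, 1529, 736]) cube([906, 311, 184]);
translate([229, 1840, 920]) cube([906, 311, 184]);
translate([229, 2151, 1104]) cube([906, 311, 184]);
translate([229, 2462, 1288]) cube([906, 311, 184]);
translate([229, 2773, 1472]) cube([906, 311, 184]);


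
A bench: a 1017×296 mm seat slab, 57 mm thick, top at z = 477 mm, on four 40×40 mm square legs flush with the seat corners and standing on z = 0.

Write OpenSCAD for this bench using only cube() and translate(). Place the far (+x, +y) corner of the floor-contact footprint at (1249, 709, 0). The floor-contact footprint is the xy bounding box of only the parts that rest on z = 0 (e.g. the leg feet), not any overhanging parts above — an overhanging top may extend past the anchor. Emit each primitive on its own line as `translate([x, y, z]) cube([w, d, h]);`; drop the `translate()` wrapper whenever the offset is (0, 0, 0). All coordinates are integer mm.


translate([232, 413, 420]) cube([1017, 296, 57]);
translate([232, 413, 0]) cube([40, 40, 420]);
translate([232, 669, 0]) cube([40, 40, 420]);
translate([1209, 413, 0]) cube([40, 40, 420]);
translate([1209, 669, 0]) cube([40, 40, 420]);


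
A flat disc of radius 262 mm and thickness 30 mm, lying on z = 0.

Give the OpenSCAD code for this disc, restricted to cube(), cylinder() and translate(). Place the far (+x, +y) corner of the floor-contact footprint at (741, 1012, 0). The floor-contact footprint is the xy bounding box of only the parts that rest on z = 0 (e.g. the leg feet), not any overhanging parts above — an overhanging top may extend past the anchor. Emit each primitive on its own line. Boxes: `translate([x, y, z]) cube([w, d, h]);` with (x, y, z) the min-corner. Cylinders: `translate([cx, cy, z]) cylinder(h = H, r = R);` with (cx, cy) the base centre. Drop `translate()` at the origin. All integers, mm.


translate([479, 750, 0]) cylinder(h = 30, r = 262);


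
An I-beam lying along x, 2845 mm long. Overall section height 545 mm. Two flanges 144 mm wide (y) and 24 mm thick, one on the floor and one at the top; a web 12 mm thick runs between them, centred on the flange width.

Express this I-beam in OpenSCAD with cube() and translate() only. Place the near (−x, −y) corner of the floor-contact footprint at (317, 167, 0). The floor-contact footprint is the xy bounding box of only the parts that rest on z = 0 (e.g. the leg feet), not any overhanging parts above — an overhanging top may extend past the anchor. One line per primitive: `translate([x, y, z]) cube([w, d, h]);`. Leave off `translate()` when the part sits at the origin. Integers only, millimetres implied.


translate([317, 167, 0]) cube([2845, 144, 24]);
translate([317, 233, 24]) cube([2845, 12, 497]);
translate([317, 167, 521]) cube([2845, 144, 24]);


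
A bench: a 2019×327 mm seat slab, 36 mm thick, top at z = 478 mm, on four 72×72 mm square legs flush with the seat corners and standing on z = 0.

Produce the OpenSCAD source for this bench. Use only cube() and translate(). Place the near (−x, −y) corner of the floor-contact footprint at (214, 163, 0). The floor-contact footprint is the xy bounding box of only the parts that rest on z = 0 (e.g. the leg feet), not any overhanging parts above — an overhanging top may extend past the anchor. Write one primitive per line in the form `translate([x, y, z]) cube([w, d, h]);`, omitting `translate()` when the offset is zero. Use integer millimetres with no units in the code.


translate([214, 163, 442]) cube([2019, 327, 36]);
translate([214, 163, 0]) cube([72, 72, 442]);
translate([214, 418, 0]) cube([72, 72, 442]);
translate([2161, 163, 0]) cube([72, 72, 442]);
translate([2161, 418, 0]) cube([72, 72, 442]);


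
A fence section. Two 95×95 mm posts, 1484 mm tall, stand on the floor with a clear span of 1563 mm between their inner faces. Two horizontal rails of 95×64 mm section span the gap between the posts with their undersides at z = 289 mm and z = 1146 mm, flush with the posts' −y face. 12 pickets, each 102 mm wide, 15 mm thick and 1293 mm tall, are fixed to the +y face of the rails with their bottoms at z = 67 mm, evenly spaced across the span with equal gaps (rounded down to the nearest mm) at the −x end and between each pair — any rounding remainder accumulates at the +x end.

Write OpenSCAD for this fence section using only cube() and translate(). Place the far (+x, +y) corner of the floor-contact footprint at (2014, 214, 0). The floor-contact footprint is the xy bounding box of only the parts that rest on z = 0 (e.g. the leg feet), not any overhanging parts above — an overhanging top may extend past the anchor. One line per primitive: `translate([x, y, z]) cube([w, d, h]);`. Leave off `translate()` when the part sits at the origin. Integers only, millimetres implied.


translate([261, 119, 0]) cube([95, 95, 1484]);
translate([1919, 119, 0]) cube([95, 95, 1484]);
translate([356, 119, 289]) cube([1563, 95, 64]);
translate([356, 119, 1146]) cube([1563, 95, 64]);
translate([382, 214, 67]) cube([102, 15, 1293]);
translate([510, 214, 67]) cube([102, 15, 1293]);
translate([638, 214, 67]) cube([102, 15, 1293]);
translate([766, 214, 67]) cube([102, 15, 1293]);
translate([894, 214, 67]) cube([102, 15, 1293]);
translate([1022, 214, 67]) cube([102, 15, 1293]);
translate([1150, 214, 67]) cube([102, 15, 1293]);
translate([1278, 214, 67]) cube([102, 15, 1293]);
translate([1406, 214, 67]) cube([102, 15, 1293]);
translate([1534, 214, 67]) cube([102, 15, 1293]);
translate([1662, 214, 67]) cube([102, 15, 1293]);
translate([1790, 214, 67]) cube([102, 15, 1293]);


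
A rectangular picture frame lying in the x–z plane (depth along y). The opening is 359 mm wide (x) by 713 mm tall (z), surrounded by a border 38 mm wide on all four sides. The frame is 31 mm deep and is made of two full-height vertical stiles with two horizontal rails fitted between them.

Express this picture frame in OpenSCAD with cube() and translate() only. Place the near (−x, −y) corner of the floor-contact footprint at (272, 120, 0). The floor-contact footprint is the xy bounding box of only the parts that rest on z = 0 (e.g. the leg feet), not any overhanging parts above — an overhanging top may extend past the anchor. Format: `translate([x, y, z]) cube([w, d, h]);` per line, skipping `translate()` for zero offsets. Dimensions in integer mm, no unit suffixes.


translate([272, 120, 0]) cube([38, 31, 789]);
translate([669, 120, 0]) cube([38, 31, 789]);
translate([310, 120, 0]) cube([359, 31, 38]);
translate([310, 120, 751]) cube([359, 31, 38]);


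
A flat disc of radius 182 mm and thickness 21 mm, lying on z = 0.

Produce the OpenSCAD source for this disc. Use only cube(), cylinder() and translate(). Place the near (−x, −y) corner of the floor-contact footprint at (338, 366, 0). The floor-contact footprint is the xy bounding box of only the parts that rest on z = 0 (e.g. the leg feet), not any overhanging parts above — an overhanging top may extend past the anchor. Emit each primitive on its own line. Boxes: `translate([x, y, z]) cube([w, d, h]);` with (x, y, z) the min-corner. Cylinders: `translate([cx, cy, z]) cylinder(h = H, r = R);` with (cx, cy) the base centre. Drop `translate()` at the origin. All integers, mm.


translate([520, 548, 0]) cylinder(h = 21, r = 182);


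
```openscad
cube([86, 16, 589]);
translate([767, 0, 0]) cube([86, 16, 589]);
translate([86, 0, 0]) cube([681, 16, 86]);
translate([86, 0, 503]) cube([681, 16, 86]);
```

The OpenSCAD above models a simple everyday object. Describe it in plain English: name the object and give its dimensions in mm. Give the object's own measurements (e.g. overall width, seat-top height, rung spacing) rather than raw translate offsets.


A rectangular picture frame lying in the x–z plane (depth along y). The opening is 681 mm wide (x) by 417 mm tall (z), surrounded by a border 86 mm wide on all four sides. The frame is 16 mm deep and is made of two full-height vertical stiles with two horizontal rails fitted between them.


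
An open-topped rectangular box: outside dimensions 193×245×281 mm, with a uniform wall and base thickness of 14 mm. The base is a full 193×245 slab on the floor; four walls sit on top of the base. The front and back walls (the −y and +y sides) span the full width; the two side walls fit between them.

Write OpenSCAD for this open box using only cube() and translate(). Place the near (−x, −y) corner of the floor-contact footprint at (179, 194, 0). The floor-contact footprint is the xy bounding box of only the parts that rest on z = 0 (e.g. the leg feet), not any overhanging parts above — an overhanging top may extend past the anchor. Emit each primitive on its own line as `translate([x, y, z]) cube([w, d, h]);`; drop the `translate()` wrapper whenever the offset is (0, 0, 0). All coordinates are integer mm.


translate([179, 194, 0]) cube([193, 245, 14]);
translate([179, 194, 14]) cube([193, 14, 267]);
translate([179, 425, 14]) cube([193, 14, 267]);
translate([179, 208, 14]) cube([14, 217, 267]);
translate([358, 208, 14]) cube([14, 217, 267]);


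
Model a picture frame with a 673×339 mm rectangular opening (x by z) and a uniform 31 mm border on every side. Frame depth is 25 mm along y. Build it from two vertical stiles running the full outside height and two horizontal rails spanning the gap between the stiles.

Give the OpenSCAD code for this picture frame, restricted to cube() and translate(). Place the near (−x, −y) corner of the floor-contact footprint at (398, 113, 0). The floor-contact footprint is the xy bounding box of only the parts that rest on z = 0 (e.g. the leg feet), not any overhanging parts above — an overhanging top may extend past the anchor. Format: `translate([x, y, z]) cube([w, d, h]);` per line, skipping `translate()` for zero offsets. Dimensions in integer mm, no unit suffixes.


translate([398, 113, 0]) cube([31, 25, 401]);
translate([1102, 113, 0]) cube([31, 25, 401]);
translate([429, 113, 0]) cube([673, 25, 31]);
translate([429, 113, 370]) cube([673, 25, 31]);


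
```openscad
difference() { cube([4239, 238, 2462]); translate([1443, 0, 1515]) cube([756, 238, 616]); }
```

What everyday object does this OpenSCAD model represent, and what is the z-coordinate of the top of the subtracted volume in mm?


A wall with a window opening. The window head height is 2131 mm.

A wall with a rectangular opening subtracted — a window. Sill at z = 1515, opening 616 mm tall, so the head is at 1515 + 616 = 2131 mm.


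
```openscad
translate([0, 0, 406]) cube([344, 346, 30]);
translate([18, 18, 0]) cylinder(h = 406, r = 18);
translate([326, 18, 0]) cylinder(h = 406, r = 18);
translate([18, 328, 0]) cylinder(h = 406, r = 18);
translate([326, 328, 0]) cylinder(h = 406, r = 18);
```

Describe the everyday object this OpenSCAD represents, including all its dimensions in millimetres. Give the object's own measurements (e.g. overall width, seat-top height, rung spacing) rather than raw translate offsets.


A simple wooden stool: a rectangular seat 344 mm (x) by 346 mm (y), 30 mm thick, top face at z = 436 mm, on four round legs, each 36 mm in diameter. The legs rest on z = 0, each leg's axis is inset half a diameter from the nearest pair of seat edges (so the leg's bounding box is flush with the corner).


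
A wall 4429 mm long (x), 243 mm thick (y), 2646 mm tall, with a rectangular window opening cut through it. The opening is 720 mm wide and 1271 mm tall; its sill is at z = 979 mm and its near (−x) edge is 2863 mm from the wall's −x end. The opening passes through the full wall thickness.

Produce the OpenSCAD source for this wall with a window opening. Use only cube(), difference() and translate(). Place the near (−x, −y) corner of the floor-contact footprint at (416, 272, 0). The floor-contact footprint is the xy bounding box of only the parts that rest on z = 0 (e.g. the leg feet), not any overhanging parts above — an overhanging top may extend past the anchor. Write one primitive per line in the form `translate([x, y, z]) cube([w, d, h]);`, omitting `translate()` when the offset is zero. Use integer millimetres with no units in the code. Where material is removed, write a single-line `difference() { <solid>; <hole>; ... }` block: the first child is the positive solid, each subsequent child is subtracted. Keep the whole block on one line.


difference() { translate([416, 272, 0]) cube([4429, 243, 2646]); translate([3279, 272, 979]) cube([720, 243, 1271]); }


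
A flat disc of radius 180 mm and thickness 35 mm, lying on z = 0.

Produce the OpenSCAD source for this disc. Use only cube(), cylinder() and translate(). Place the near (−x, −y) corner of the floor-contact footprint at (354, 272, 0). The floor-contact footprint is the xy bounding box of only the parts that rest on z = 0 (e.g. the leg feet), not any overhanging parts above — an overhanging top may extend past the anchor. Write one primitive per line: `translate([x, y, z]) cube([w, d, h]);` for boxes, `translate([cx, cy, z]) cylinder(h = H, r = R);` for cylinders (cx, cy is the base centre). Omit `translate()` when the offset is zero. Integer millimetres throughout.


translate([534, 452, 0]) cylinder(h = 35, r = 180);
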